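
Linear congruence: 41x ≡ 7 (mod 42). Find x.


GCD(41, 42) = 1, unique solution
a^(-1) mod 42 = 41
x = 41 * 7 mod 42 = 35

x ≡ 35 (mod 42)


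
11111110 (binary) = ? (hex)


11111110 (base 2) = 254 (decimal)
254 (decimal) = FE (base 16)


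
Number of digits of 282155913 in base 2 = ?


282155913 in base 2 = 10000110100010101101110001001
Number of digits = 29

29 digits (base 2)


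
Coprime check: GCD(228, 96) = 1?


Euclidean algorithm:
228 = 2 * 96 + 36
96 = 2 * 36 + 24
36 = 1 * 24 + 12
24 = 2 * 12 + 0
GCD(228, 96) = 12

No, not coprime (GCD = 12)


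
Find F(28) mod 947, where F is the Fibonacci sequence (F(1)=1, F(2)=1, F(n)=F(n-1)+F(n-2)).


F(k) mod 947 for k=1..28:
1, 1, 2, 3, 5, 8, 13, 21, 34, 55, 89, 144, 233, 377, 610, 40, 650, 690, 393, 136, 529, 665, 247, 912, 212, 177, 389, 566
F(28) mod 947 = 566


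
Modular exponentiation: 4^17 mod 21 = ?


4^1 mod 21 = 4
4^2 mod 21 = 16
4^3 mod 21 = 1
4^4 mod 21 = 4
4^5 mod 21 = 16
4^6 mod 21 = 1
4^7 mod 21 = 4
4^8 mod 21 = 16
4^9 mod 21 = 1
4^10 mod 21 = 4
4^11 mod 21 = 16
4^12 mod 21 = 1
4^13 mod 21 = 4
4^14 mod 21 = 16
4^15 mod 21 = 1
4^16 mod 21 = 4
4^17 mod 21 = 16


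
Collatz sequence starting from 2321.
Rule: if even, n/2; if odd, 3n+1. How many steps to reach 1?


2321 → 6964 → 3482 → 1741 → 5224 → 2612 → 1306 → 653 → 1960 → 980 → 490 → 245 → 736 → 368 → 184 → 92 → 46 → 23 → 70 → 35 → 106 → 53 → 160 → 80 → 40 → 20 → 10 → 5 → 16 → 8 → 4 → 2 → 1
Total steps = 32

32 steps


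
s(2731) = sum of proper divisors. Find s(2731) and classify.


Proper divisors: 1
Sum = 1 = 1
1 < 2731 → deficient

s(2731) = 1 (deficient)


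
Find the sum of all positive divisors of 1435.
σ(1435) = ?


Divisors of 1435: 1, 5, 7, 35, 41, 205, 287, 1435
Sum = 1 + 5 + 7 + 35 + 41 + 205 + 287 + 1435 = 2016

σ(1435) = 2016


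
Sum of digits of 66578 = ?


6 + 6 + 5 + 7 + 8 = 32


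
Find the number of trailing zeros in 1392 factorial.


floor(1392/5) = 278
floor(1392/25) = 55
floor(1392/125) = 11
floor(1392/625) = 2
Total = 346

346 trailing zeros


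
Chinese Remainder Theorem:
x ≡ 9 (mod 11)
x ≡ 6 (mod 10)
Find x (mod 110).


M = 11*10 = 110
M1 = M/11 = 10, M2 = M/10 = 11
M1^(-1) mod 11 = 10, M2^(-1) mod 10 = 1
x = 9*10*10 + 6*11*1 = 966
966 mod 110 = 86
Check: 86 mod 11 = 9 ✓, 86 mod 10 = 6 ✓

x ≡ 86 (mod 110)


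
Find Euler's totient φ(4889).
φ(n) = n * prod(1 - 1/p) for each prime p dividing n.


4889 = 4889
Prime factors: 4889
φ(4889) = 4889 × (1-1/4889)
= 4889 × 4888/4889 = 4888

φ(4889) = 4888


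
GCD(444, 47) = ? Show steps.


444 = 9 * 47 + 21
47 = 2 * 21 + 5
21 = 4 * 5 + 1
5 = 5 * 1 + 0
GCD = 1


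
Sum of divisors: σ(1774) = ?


Divisors of 1774: 1, 2, 887, 1774
Sum = 1 + 2 + 887 + 1774 = 2664

σ(1774) = 2664


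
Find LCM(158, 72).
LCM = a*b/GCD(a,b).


GCD(158, 72) = 2
LCM = 158*72/2 = 11376/2 = 5688

LCM = 5688


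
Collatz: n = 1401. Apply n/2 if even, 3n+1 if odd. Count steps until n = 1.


1401 → 4204 → 2102 → 1051 → 3154 → 1577 → 4732 → 2366 → 1183 → 3550 → 1775 → 5326 → 2663 → 7990 → 3995 → 11986 → 5993 → 17980 → 8990 → 4495 → 13486 → 6743 → 20230 → 10115 → 30346 → 15173 → 45520 → 22760 → 11380 → 5690 → 2845 → 8536 → 4268 → 2134 → 1067 → 3202 → 1601 → 4804 → 2402 → 1201 → 3604 → 1802 → 901 → 2704 → 1352 → 676 → 338 → 169 → 508 → 254 → 127 → 382 → 191 → 574 → 287 → 862 → 431 → 1294 → 647 → 1942 → 971 → 2914 → 1457 → 4372 → 2186 → 1093 → 3280 → 1640 → 820 → 410 → 205 → 616 → 308 → 154 → 77 → 232 → 116 → 58 → 29 → 88 → 44 → 22 → 11 → 34 → 17 → 52 → 26 → 13 → 40 → 20 → 10 → 5 → 16 → 8 → 4 → 2 → 1
Total steps = 96

96 steps


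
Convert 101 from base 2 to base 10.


101 (base 2) = 5 (decimal)
5 (decimal) = 5 (base 10)


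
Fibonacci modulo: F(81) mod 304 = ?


F(k) mod 304 for k=1..81:
1, 1, 2, 3, 5, 8, 13, 21, 34, 55, 89, 144, 233, 73, 2, 75, 77, 152, 229, 77, 2, 79, 81, 160, 241, 97, 34, 131, 165, 296, 157, 149, 2, 151, 153, 0, 153, 153, 2, 155, 157, 8, 165, 173, 34, 207, 241, 144, 81, 225, 2, 227, 229, 152, 77, 229, 2, 231, 233, 160, 89, 249, 34, 283, 13, 296, 5, 301, 2, 303, 1, 0, 1, 1, 2, 3, 5, 8, 13, 21, 34
F(81) mod 304 = 34


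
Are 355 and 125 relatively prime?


Euclidean algorithm:
355 = 2 * 125 + 105
125 = 1 * 105 + 20
105 = 5 * 20 + 5
20 = 4 * 5 + 0
GCD(355, 125) = 5

No, not coprime (GCD = 5)


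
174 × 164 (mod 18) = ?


174 × 164 = 28536
28536 mod 18 = 6


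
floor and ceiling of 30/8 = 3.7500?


30/8 = 3.7500
floor = 3
ceil = 4

floor = 3, ceil = 4


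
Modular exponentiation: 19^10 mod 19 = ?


19^1 mod 19 = 0
19^2 mod 19 = 0
19^3 mod 19 = 0
19^4 mod 19 = 0
19^5 mod 19 = 0
19^6 mod 19 = 0
19^7 mod 19 = 0
19^8 mod 19 = 0
19^9 mod 19 = 0
19^10 mod 19 = 0


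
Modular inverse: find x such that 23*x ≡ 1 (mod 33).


Use the extended Euclidean algorithm on (33, 23); each row r = 33*s + 23*t:
r=33, s=1, t=0
r=23, s=0, t=1
q=1: r=10, s=1, t=-1   [33*(1) + 23*(-1) = 10]
q=2: r=3, s=-2, t=3   [33*(-2) + 23*(3) = 3]
q=3: r=1, s=7, t=-10   [33*(7) + 23*(-10) = 1]
q=3: r=0, s=-23, t=33   [33*(-23) + 23*(33) = 0]
GCD = 1 with t = -10, so 23*(-10) ≡ 1 (mod 33)
Inverse = -10 mod 33 = 23
Check: 23 * 23 = 529 ≡ 1 (mod 33)

23^(-1) ≡ 23 (mod 33)


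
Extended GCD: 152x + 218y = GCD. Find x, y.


Tabular extended Euclidean (each row: r = 152*s + 218*t):
r=152, s=1, t=0
r=218, s=0, t=1
q=0: r=152, s=1, t=0   [152*(1) + 218*(0) = 152]
q=1: r=66, s=-1, t=1   [152*(-1) + 218*(1) = 66]
q=2: r=20, s=3, t=-2   [152*(3) + 218*(-2) = 20]
q=3: r=6, s=-10, t=7   [152*(-10) + 218*(7) = 6]
q=3: r=2, s=33, t=-23   [152*(33) + 218*(-23) = 2]
q=3: r=0, s=-109, t=76   [152*(-109) + 218*(76) = 0]
GCD = 2; from the row with r=2: x=33, y=-23
Check: 152*(33) + 218*(-23) = 5016 - 5014 = 2

GCD = 2, x = 33, y = -23


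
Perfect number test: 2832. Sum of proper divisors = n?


Proper divisors of 2832: 1, 2, 3, 4, 6, 8, 12, 16, 24, 48, 59, 118, 177, 236, 354, 472, 708, 944, 1416
Sum = 1 + 2 + 3 + 4 + 6 + 8 + 12 + 16 + 24 + 48 + 59 + 118 + 177 + 236 + 354 + 472 + 708 + 944 + 1416 = 4608

No, 2832 is not perfect (4608 ≠ 2832)


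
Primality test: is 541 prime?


Check divisors up to sqrt(541) = 23.2594
No divisors found.
541 is prime.

Yes, 541 is prime


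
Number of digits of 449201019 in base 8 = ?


449201019 in base 8 = 3261441573
Number of digits = 10

10 digits (base 8)


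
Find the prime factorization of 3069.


3069 / 3 = 1023
1023 / 3 = 341
341 / 11 = 31
31 / 31 = 1
3069 = 3^2 × 11 × 31


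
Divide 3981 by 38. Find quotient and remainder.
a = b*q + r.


3981 = 38 * 104 + 29
Check: 3952 + 29 = 3981

q = 104, r = 29


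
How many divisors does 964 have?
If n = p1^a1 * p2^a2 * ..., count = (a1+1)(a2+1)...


964 = 2^2 × 241^1
d(964) = (2+1) × (1+1) = 6

6 divisors


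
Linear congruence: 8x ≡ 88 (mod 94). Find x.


GCD(8, 94) = 2 divides 88
Divide: 4x ≡ 44 (mod 47)
x ≡ 11 (mod 47)


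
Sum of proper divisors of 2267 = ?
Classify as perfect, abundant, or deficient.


Proper divisors: 1
Sum = 1 = 1
1 < 2267 → deficient

s(2267) = 1 (deficient)


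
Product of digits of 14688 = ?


1 × 4 × 6 × 8 × 8 = 1536


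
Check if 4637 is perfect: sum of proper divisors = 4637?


Proper divisors of 4637: 1
Sum = 1 = 1

No, 4637 is not perfect (1 ≠ 4637)


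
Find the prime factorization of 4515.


4515 / 3 = 1505
1505 / 5 = 301
301 / 7 = 43
43 / 43 = 1
4515 = 3 × 5 × 7 × 43


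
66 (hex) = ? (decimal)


66 (base 16) = 102 (decimal)
102 (decimal) = 102 (base 10)


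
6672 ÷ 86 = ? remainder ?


6672 = 86 * 77 + 50
Check: 6622 + 50 = 6672

q = 77, r = 50


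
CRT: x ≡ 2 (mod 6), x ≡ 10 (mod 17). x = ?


M = 6*17 = 102
M1 = M/6 = 17, M2 = M/17 = 6
M1^(-1) mod 6 = 5, M2^(-1) mod 17 = 3
x = 2*17*5 + 10*6*3 = 350
350 mod 102 = 44
Check: 44 mod 6 = 2 ✓, 44 mod 17 = 10 ✓

x ≡ 44 (mod 102)


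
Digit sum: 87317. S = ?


8 + 7 + 3 + 1 + 7 = 26


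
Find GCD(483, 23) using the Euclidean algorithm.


483 = 21 * 23 + 0
GCD = 23


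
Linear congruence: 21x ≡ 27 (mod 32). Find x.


GCD(21, 32) = 1, unique solution
a^(-1) mod 32 = 29
x = 29 * 27 mod 32 = 15

x ≡ 15 (mod 32)


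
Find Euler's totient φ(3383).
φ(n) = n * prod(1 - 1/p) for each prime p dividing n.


3383 = 17 × 199
Prime factors: 17, 199
φ(3383) = 3383 × (1-1/17) × (1-1/199)
= 3383 × 16/17 × 198/199 = 3168

φ(3383) = 3168


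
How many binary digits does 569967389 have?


569967389 in base 2 = 100001111110010000001100011101
Number of digits = 30

30 digits (base 2)


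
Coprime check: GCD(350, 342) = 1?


Euclidean algorithm:
350 = 1 * 342 + 8
342 = 42 * 8 + 6
8 = 1 * 6 + 2
6 = 3 * 2 + 0
GCD(350, 342) = 2

No, not coprime (GCD = 2)


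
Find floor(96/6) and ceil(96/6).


96/6 = 16.0000
floor = 16
ceil = 16

floor = 16, ceil = 16


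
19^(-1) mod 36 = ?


Use the extended Euclidean algorithm on (36, 19); each row r = 36*s + 19*t:
r=36, s=1, t=0
r=19, s=0, t=1
q=1: r=17, s=1, t=-1   [36*(1) + 19*(-1) = 17]
q=1: r=2, s=-1, t=2   [36*(-1) + 19*(2) = 2]
q=8: r=1, s=9, t=-17   [36*(9) + 19*(-17) = 1]
q=2: r=0, s=-19, t=36   [36*(-19) + 19*(36) = 0]
GCD = 1 with t = -17, so 19*(-17) ≡ 1 (mod 36)
Inverse = -17 mod 36 = 19
Check: 19 * 19 = 361 ≡ 1 (mod 36)

19^(-1) ≡ 19 (mod 36)


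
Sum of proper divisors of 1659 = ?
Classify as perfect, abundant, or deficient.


Proper divisors: 1, 3, 7, 21, 79, 237, 553
Sum = 1 + 3 + 7 + 21 + 79 + 237 + 553 = 901
901 < 1659 → deficient

s(1659) = 901 (deficient)


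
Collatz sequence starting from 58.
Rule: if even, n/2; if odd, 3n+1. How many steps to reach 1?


58 → 29 → 88 → 44 → 22 → 11 → 34 → 17 → 52 → 26 → 13 → 40 → 20 → 10 → 5 → 16 → 8 → 4 → 2 → 1
Total steps = 19

19 steps


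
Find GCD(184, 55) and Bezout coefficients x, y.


Tabular extended Euclidean (each row: r = 184*s + 55*t):
r=184, s=1, t=0
r=55, s=0, t=1
q=3: r=19, s=1, t=-3   [184*(1) + 55*(-3) = 19]
q=2: r=17, s=-2, t=7   [184*(-2) + 55*(7) = 17]
q=1: r=2, s=3, t=-10   [184*(3) + 55*(-10) = 2]
q=8: r=1, s=-26, t=87   [184*(-26) + 55*(87) = 1]
q=2: r=0, s=55, t=-184   [184*(55) + 55*(-184) = 0]
GCD = 1; from the row with r=1: x=-26, y=87
Check: 184*(-26) + 55*(87) = -4784 + 4785 = 1

GCD = 1, x = -26, y = 87


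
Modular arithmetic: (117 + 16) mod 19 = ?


117 + 16 = 133
133 mod 19 = 0


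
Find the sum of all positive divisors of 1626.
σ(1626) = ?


Divisors of 1626: 1, 2, 3, 6, 271, 542, 813, 1626
Sum = 1 + 2 + 3 + 6 + 271 + 542 + 813 + 1626 = 3264

σ(1626) = 3264


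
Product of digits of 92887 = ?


9 × 2 × 8 × 8 × 7 = 8064


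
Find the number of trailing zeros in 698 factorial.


floor(698/5) = 139
floor(698/25) = 27
floor(698/125) = 5
floor(698/625) = 1
Total = 172

172 trailing zeros


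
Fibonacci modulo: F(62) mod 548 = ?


F(k) mod 548 for k=1..62:
1, 1, 2, 3, 5, 8, 13, 21, 34, 55, 89, 144, 233, 377, 62, 439, 501, 392, 345, 189, 534, 175, 161, 336, 497, 285, 234, 519, 205, 176, 381, 9, 390, 399, 241, 92, 333, 425, 210, 87, 297, 384, 133, 517, 102, 71, 173, 244, 417, 113, 530, 95, 77, 172, 249, 421, 122, 543, 117, 112, 229, 341
F(62) mod 548 = 341


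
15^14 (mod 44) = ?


15^1 mod 44 = 15
15^2 mod 44 = 5
15^3 mod 44 = 31
15^4 mod 44 = 25
15^5 mod 44 = 23
15^6 mod 44 = 37
15^7 mod 44 = 27
15^8 mod 44 = 9
15^9 mod 44 = 3
15^10 mod 44 = 1
15^11 mod 44 = 15
15^12 mod 44 = 5
15^13 mod 44 = 31
15^14 mod 44 = 25


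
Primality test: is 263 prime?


Check divisors up to sqrt(263) = 16.2173
No divisors found.
263 is prime.

Yes, 263 is prime


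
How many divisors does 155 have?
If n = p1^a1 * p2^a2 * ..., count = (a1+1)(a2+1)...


155 = 5^1 × 31^1
d(155) = (1+1) × (1+1) = 4

4 divisors


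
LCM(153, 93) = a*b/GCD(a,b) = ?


GCD(153, 93) = 3
LCM = 153*93/3 = 14229/3 = 4743

LCM = 4743


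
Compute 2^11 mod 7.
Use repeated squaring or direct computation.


2^1 mod 7 = 2
2^2 mod 7 = 4
2^3 mod 7 = 1
2^4 mod 7 = 2
2^5 mod 7 = 4
2^6 mod 7 = 1
2^7 mod 7 = 2
2^8 mod 7 = 4
2^9 mod 7 = 1
2^10 mod 7 = 2
2^11 mod 7 = 4


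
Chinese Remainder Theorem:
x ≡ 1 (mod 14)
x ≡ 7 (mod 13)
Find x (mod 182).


M = 14*13 = 182
M1 = M/14 = 13, M2 = M/13 = 14
M1^(-1) mod 14 = 13, M2^(-1) mod 13 = 1
x = 1*13*13 + 7*14*1 = 267
267 mod 182 = 85
Check: 85 mod 14 = 1 ✓, 85 mod 13 = 7 ✓

x ≡ 85 (mod 182)


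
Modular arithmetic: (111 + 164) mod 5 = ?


111 + 164 = 275
275 mod 5 = 0


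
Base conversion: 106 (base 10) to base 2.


106 (base 10) = 106 (decimal)
106 (decimal) = 1101010 (base 2)


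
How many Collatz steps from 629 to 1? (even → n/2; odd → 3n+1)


629 → 1888 → 944 → 472 → 236 → 118 → 59 → 178 → 89 → 268 → 134 → 67 → 202 → 101 → 304 → 152 → 76 → 38 → 19 → 58 → 29 → 88 → 44 → 22 → 11 → 34 → 17 → 52 → 26 → 13 → 40 → 20 → 10 → 5 → 16 → 8 → 4 → 2 → 1
Total steps = 38

38 steps


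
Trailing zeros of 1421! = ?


floor(1421/5) = 284
floor(1421/25) = 56
floor(1421/125) = 11
floor(1421/625) = 2
Total = 353

353 trailing zeros


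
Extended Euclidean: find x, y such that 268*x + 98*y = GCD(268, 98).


Tabular extended Euclidean (each row: r = 268*s + 98*t):
r=268, s=1, t=0
r=98, s=0, t=1
q=2: r=72, s=1, t=-2   [268*(1) + 98*(-2) = 72]
q=1: r=26, s=-1, t=3   [268*(-1) + 98*(3) = 26]
q=2: r=20, s=3, t=-8   [268*(3) + 98*(-8) = 20]
q=1: r=6, s=-4, t=11   [268*(-4) + 98*(11) = 6]
q=3: r=2, s=15, t=-41   [268*(15) + 98*(-41) = 2]
q=3: r=0, s=-49, t=134   [268*(-49) + 98*(134) = 0]
GCD = 2; from the row with r=2: x=15, y=-41
Check: 268*(15) + 98*(-41) = 4020 - 4018 = 2

GCD = 2, x = 15, y = -41


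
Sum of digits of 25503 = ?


2 + 5 + 5 + 0 + 3 = 15


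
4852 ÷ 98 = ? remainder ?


4852 = 98 * 49 + 50
Check: 4802 + 50 = 4852

q = 49, r = 50


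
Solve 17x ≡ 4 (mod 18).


GCD(17, 18) = 1, unique solution
a^(-1) mod 18 = 17
x = 17 * 4 mod 18 = 14

x ≡ 14 (mod 18)


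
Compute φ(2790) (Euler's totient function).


2790 = 2 × 3^2 × 5 × 31
Prime factors: 2, 3, 5, 31
φ(2790) = 2790 × (1-1/2) × (1-1/3) × (1-1/5) × (1-1/31)
= 2790 × 1/2 × 2/3 × 4/5 × 30/31 = 720

φ(2790) = 720


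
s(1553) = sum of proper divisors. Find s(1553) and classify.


Proper divisors: 1
Sum = 1 = 1
1 < 1553 → deficient

s(1553) = 1 (deficient)


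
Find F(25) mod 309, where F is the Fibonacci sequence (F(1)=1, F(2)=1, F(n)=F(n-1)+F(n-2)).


F(k) mod 309 for k=1..25:
1, 1, 2, 3, 5, 8, 13, 21, 34, 55, 89, 144, 233, 68, 301, 60, 52, 112, 164, 276, 131, 98, 229, 18, 247
F(25) mod 309 = 247


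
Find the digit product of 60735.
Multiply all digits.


6 × 0 × 7 × 3 × 5 = 0


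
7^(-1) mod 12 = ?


Use the extended Euclidean algorithm on (12, 7); each row r = 12*s + 7*t:
r=12, s=1, t=0
r=7, s=0, t=1
q=1: r=5, s=1, t=-1   [12*(1) + 7*(-1) = 5]
q=1: r=2, s=-1, t=2   [12*(-1) + 7*(2) = 2]
q=2: r=1, s=3, t=-5   [12*(3) + 7*(-5) = 1]
q=2: r=0, s=-7, t=12   [12*(-7) + 7*(12) = 0]
GCD = 1 with t = -5, so 7*(-5) ≡ 1 (mod 12)
Inverse = -5 mod 12 = 7
Check: 7 * 7 = 49 ≡ 1 (mod 12)

7^(-1) ≡ 7 (mod 12)


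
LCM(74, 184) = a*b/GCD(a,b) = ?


GCD(74, 184) = 2
LCM = 74*184/2 = 13616/2 = 6808

LCM = 6808


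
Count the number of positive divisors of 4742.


4742 = 2^1 × 2371^1
d(4742) = (1+1) × (1+1) = 4

4 divisors


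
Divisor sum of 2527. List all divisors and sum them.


Divisors of 2527: 1, 7, 19, 133, 361, 2527
Sum = 1 + 7 + 19 + 133 + 361 + 2527 = 3048

σ(2527) = 3048


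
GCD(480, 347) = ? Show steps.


480 = 1 * 347 + 133
347 = 2 * 133 + 81
133 = 1 * 81 + 52
81 = 1 * 52 + 29
52 = 1 * 29 + 23
29 = 1 * 23 + 6
23 = 3 * 6 + 5
6 = 1 * 5 + 1
5 = 5 * 1 + 0
GCD = 1


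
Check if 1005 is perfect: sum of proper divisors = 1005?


Proper divisors of 1005: 1, 3, 5, 15, 67, 201, 335
Sum = 1 + 3 + 5 + 15 + 67 + 201 + 335 = 627

No, 1005 is not perfect (627 ≠ 1005)


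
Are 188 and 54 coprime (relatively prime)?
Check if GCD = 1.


Euclidean algorithm:
188 = 3 * 54 + 26
54 = 2 * 26 + 2
26 = 13 * 2 + 0
GCD(188, 54) = 2

No, not coprime (GCD = 2)


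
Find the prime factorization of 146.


146 / 2 = 73
73 / 73 = 1
146 = 2 × 73


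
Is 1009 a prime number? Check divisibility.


Check divisors up to sqrt(1009) = 31.7648
No divisors found.
1009 is prime.

Yes, 1009 is prime


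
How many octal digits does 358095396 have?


358095396 in base 8 = 2526015044
Number of digits = 10

10 digits (base 8)


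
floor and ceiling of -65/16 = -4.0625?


-65/16 = -4.0625
floor = -5
ceil = -4

floor = -5, ceil = -4


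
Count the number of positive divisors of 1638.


1638 = 2^1 × 3^2 × 7^1 × 13^1
d(1638) = (1+1) × (2+1) × (1+1) × (1+1) = 24

24 divisors


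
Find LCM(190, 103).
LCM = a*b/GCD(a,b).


GCD(190, 103) = 1
LCM = 190*103/1 = 19570/1 = 19570

LCM = 19570


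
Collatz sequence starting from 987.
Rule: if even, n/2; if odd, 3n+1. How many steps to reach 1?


987 → 2962 → 1481 → 4444 → 2222 → 1111 → 3334 → 1667 → 5002 → 2501 → 7504 → 3752 → 1876 → 938 → 469 → 1408 → 704 → 352 → 176 → 88 → 44 → 22 → 11 → 34 → 17 → 52 → 26 → 13 → 40 → 20 → 10 → 5 → 16 → 8 → 4 → 2 → 1
Total steps = 36

36 steps


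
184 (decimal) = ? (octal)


184 (base 10) = 184 (decimal)
184 (decimal) = 270 (base 8)


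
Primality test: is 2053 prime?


Check divisors up to sqrt(2053) = 45.3100
No divisors found.
2053 is prime.

Yes, 2053 is prime


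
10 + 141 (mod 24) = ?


10 + 141 = 151
151 mod 24 = 7


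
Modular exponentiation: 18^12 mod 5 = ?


18^1 mod 5 = 3
18^2 mod 5 = 4
18^3 mod 5 = 2
18^4 mod 5 = 1
18^5 mod 5 = 3
18^6 mod 5 = 4
18^7 mod 5 = 2
18^8 mod 5 = 1
18^9 mod 5 = 3
18^10 mod 5 = 4
18^11 mod 5 = 2
18^12 mod 5 = 1


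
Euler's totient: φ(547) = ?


547 = 547
Prime factors: 547
φ(547) = 547 × (1-1/547)
= 547 × 546/547 = 546

φ(547) = 546


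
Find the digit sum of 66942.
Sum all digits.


6 + 6 + 9 + 4 + 2 = 27


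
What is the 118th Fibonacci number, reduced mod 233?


F(k) mod 233 for k=1..118:
1, 1, 2, 3, 5, 8, 13, 21, 34, 55, 89, 144, 0, 144, 144, 55, 199, 21, 220, 8, 228, 3, 231, 1, 232, 0, 232, 232, 231, 230, 228, 225, 220, 212, 199, 178, 144, 89, 0, 89, 89, 178, 34, 212, 13, 225, 5, 230, 2, 232, 1, 0, 1, 1, 2, 3, 5, 8, 13, 21, 34, 55, 89, 144, 0, 144, 144, 55, 199, 21, 220, 8, 228, 3, 231, 1, 232, 0, 232, 232, 231, 230, 228, 225, 220, 212, 199, 178, 144, 89, 0, 89, 89, 178, 34, 212, 13, 225, 5, 230, 2, 232, 1, 0, 1, 1, 2, 3, 5, 8, 13, 21, 34, 55, 89, 144, 0, 144
F(118) mod 233 = 144


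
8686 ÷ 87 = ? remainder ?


8686 = 87 * 99 + 73
Check: 8613 + 73 = 8686

q = 99, r = 73


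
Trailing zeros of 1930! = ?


floor(1930/5) = 386
floor(1930/25) = 77
floor(1930/125) = 15
floor(1930/625) = 3
Total = 481

481 trailing zeros


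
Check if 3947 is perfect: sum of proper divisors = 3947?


Proper divisors of 3947: 1
Sum = 1 = 1

No, 3947 is not perfect (1 ≠ 3947)


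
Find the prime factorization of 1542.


1542 / 2 = 771
771 / 3 = 257
257 / 257 = 1
1542 = 2 × 3 × 257


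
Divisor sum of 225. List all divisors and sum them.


Divisors of 225: 1, 3, 5, 9, 15, 25, 45, 75, 225
Sum = 1 + 3 + 5 + 9 + 15 + 25 + 45 + 75 + 225 = 403

σ(225) = 403


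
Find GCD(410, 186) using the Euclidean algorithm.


410 = 2 * 186 + 38
186 = 4 * 38 + 34
38 = 1 * 34 + 4
34 = 8 * 4 + 2
4 = 2 * 2 + 0
GCD = 2


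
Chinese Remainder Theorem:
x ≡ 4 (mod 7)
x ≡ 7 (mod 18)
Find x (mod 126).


M = 7*18 = 126
M1 = M/7 = 18, M2 = M/18 = 7
M1^(-1) mod 7 = 2, M2^(-1) mod 18 = 13
x = 4*18*2 + 7*7*13 = 781
781 mod 126 = 25
Check: 25 mod 7 = 4 ✓, 25 mod 18 = 7 ✓

x ≡ 25 (mod 126)


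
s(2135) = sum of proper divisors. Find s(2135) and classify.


Proper divisors: 1, 5, 7, 35, 61, 305, 427
Sum = 1 + 5 + 7 + 35 + 61 + 305 + 427 = 841
841 < 2135 → deficient

s(2135) = 841 (deficient)


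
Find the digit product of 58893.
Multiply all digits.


5 × 8 × 8 × 9 × 3 = 8640


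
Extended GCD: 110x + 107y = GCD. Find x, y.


Tabular extended Euclidean (each row: r = 110*s + 107*t):
r=110, s=1, t=0
r=107, s=0, t=1
q=1: r=3, s=1, t=-1   [110*(1) + 107*(-1) = 3]
q=35: r=2, s=-35, t=36   [110*(-35) + 107*(36) = 2]
q=1: r=1, s=36, t=-37   [110*(36) + 107*(-37) = 1]
q=2: r=0, s=-107, t=110   [110*(-107) + 107*(110) = 0]
GCD = 1; from the row with r=1: x=36, y=-37
Check: 110*(36) + 107*(-37) = 3960 - 3959 = 1

GCD = 1, x = 36, y = -37


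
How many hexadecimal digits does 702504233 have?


702504233 in base 16 = 29DF5D29
Number of digits = 8

8 digits (base 16)


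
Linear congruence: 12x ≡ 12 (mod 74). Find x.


GCD(12, 74) = 2 divides 12
Divide: 6x ≡ 6 (mod 37)
x ≡ 1 (mod 37)


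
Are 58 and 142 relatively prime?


Euclidean algorithm:
142 = 2 * 58 + 26
58 = 2 * 26 + 6
26 = 4 * 6 + 2
6 = 3 * 2 + 0
GCD(58, 142) = 2

No, not coprime (GCD = 2)


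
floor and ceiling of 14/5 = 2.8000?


14/5 = 2.8000
floor = 2
ceil = 3

floor = 2, ceil = 3


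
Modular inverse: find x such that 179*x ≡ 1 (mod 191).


Use the extended Euclidean algorithm on (191, 179); each row r = 191*s + 179*t:
r=191, s=1, t=0
r=179, s=0, t=1
q=1: r=12, s=1, t=-1   [191*(1) + 179*(-1) = 12]
q=14: r=11, s=-14, t=15   [191*(-14) + 179*(15) = 11]
q=1: r=1, s=15, t=-16   [191*(15) + 179*(-16) = 1]
q=11: r=0, s=-179, t=191   [191*(-179) + 179*(191) = 0]
GCD = 1 with t = -16, so 179*(-16) ≡ 1 (mod 191)
Inverse = -16 mod 191 = 175
Check: 179 * 175 = 31325 ≡ 1 (mod 191)

179^(-1) ≡ 175 (mod 191)


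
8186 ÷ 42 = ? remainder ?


8186 = 42 * 194 + 38
Check: 8148 + 38 = 8186

q = 194, r = 38


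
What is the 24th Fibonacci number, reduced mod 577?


F(k) mod 577 for k=1..24:
1, 1, 2, 3, 5, 8, 13, 21, 34, 55, 89, 144, 233, 377, 33, 410, 443, 276, 142, 418, 560, 401, 384, 208
F(24) mod 577 = 208


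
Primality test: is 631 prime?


Check divisors up to sqrt(631) = 25.1197
No divisors found.
631 is prime.

Yes, 631 is prime


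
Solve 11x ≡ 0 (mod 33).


GCD(11, 33) = 11 divides 0
Divide: 1x ≡ 0 (mod 3)
x ≡ 0 (mod 3)


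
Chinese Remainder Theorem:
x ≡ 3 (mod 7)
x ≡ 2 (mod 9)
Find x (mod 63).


M = 7*9 = 63
M1 = M/7 = 9, M2 = M/9 = 7
M1^(-1) mod 7 = 4, M2^(-1) mod 9 = 4
x = 3*9*4 + 2*7*4 = 164
164 mod 63 = 38
Check: 38 mod 7 = 3 ✓, 38 mod 9 = 2 ✓

x ≡ 38 (mod 63)


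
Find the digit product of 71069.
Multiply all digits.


7 × 1 × 0 × 6 × 9 = 0


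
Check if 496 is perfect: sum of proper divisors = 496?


Proper divisors of 496: 1, 2, 4, 8, 16, 31, 62, 124, 248
Sum = 1 + 2 + 4 + 8 + 16 + 31 + 62 + 124 + 248 = 496

Yes, 496 is perfect (496 = 496)


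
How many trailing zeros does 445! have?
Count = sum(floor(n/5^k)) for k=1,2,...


floor(445/5) = 89
floor(445/25) = 17
floor(445/125) = 3
Total = 109

109 trailing zeros


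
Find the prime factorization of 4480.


4480 / 2 = 2240
2240 / 2 = 1120
1120 / 2 = 560
560 / 2 = 280
280 / 2 = 140
140 / 2 = 70
70 / 2 = 35
35 / 5 = 7
7 / 7 = 1
4480 = 2^7 × 5 × 7


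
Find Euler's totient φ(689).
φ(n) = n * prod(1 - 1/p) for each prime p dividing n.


689 = 13 × 53
Prime factors: 13, 53
φ(689) = 689 × (1-1/13) × (1-1/53)
= 689 × 12/13 × 52/53 = 624

φ(689) = 624


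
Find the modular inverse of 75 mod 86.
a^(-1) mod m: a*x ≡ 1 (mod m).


Use the extended Euclidean algorithm on (86, 75); each row r = 86*s + 75*t:
r=86, s=1, t=0
r=75, s=0, t=1
q=1: r=11, s=1, t=-1   [86*(1) + 75*(-1) = 11]
q=6: r=9, s=-6, t=7   [86*(-6) + 75*(7) = 9]
q=1: r=2, s=7, t=-8   [86*(7) + 75*(-8) = 2]
q=4: r=1, s=-34, t=39   [86*(-34) + 75*(39) = 1]
q=2: r=0, s=75, t=-86   [86*(75) + 75*(-86) = 0]
GCD = 1 with t = 39, so 75*(39) ≡ 1 (mod 86)
Inverse = 39 mod 86 = 39
Check: 75 * 39 = 2925 ≡ 1 (mod 86)

75^(-1) ≡ 39 (mod 86)


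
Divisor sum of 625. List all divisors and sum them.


Divisors of 625: 1, 5, 25, 125, 625
Sum = 1 + 5 + 25 + 125 + 625 = 781

σ(625) = 781


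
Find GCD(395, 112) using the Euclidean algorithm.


395 = 3 * 112 + 59
112 = 1 * 59 + 53
59 = 1 * 53 + 6
53 = 8 * 6 + 5
6 = 1 * 5 + 1
5 = 5 * 1 + 0
GCD = 1


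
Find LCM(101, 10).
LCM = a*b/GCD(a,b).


GCD(101, 10) = 1
LCM = 101*10/1 = 1010/1 = 1010

LCM = 1010


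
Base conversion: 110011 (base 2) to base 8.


110011 (base 2) = 51 (decimal)
51 (decimal) = 63 (base 8)


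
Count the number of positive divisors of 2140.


2140 = 2^2 × 5^1 × 107^1
d(2140) = (2+1) × (1+1) × (1+1) = 12

12 divisors


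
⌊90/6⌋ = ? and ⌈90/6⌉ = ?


90/6 = 15.0000
floor = 15
ceil = 15

floor = 15, ceil = 15


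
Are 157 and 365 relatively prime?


Euclidean algorithm:
365 = 2 * 157 + 51
157 = 3 * 51 + 4
51 = 12 * 4 + 3
4 = 1 * 3 + 1
3 = 3 * 1 + 0
GCD(157, 365) = 1

Yes, coprime (GCD = 1)


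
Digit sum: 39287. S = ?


3 + 9 + 2 + 8 + 7 = 29


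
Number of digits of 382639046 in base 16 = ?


382639046 in base 16 = 16CE9BC6
Number of digits = 8

8 digits (base 16)


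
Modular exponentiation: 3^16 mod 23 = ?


3^1 mod 23 = 3
3^2 mod 23 = 9
3^3 mod 23 = 4
3^4 mod 23 = 12
3^5 mod 23 = 13
3^6 mod 23 = 16
3^7 mod 23 = 2
3^8 mod 23 = 6
3^9 mod 23 = 18
3^10 mod 23 = 8
3^11 mod 23 = 1
3^12 mod 23 = 3
3^13 mod 23 = 9
3^14 mod 23 = 4
3^15 mod 23 = 12
3^16 mod 23 = 13


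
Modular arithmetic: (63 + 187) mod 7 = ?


63 + 187 = 250
250 mod 7 = 5


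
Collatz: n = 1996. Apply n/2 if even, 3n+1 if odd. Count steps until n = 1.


1996 → 998 → 499 → 1498 → 749 → 2248 → 1124 → 562 → 281 → 844 → 422 → 211 → 634 → 317 → 952 → 476 → 238 → 119 → 358 → 179 → 538 → 269 → 808 → 404 → 202 → 101 → 304 → 152 → 76 → 38 → 19 → 58 → 29 → 88 → 44 → 22 → 11 → 34 → 17 → 52 → 26 → 13 → 40 → 20 → 10 → 5 → 16 → 8 → 4 → 2 → 1
Total steps = 50

50 steps


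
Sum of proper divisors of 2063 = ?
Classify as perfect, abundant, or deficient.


Proper divisors: 1
Sum = 1 = 1
1 < 2063 → deficient

s(2063) = 1 (deficient)


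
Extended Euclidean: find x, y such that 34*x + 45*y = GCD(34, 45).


Tabular extended Euclidean (each row: r = 34*s + 45*t):
r=34, s=1, t=0
r=45, s=0, t=1
q=0: r=34, s=1, t=0   [34*(1) + 45*(0) = 34]
q=1: r=11, s=-1, t=1   [34*(-1) + 45*(1) = 11]
q=3: r=1, s=4, t=-3   [34*(4) + 45*(-3) = 1]
q=11: r=0, s=-45, t=34   [34*(-45) + 45*(34) = 0]
GCD = 1; from the row with r=1: x=4, y=-3
Check: 34*(4) + 45*(-3) = 136 - 135 = 1

GCD = 1, x = 4, y = -3


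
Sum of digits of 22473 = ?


2 + 2 + 4 + 7 + 3 = 18


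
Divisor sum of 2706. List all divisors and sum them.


Divisors of 2706: 1, 2, 3, 6, 11, 22, 33, 41, 66, 82, 123, 246, 451, 902, 1353, 2706
Sum = 1 + 2 + 3 + 6 + 11 + 22 + 33 + 41 + 66 + 82 + 123 + 246 + 451 + 902 + 1353 + 2706 = 6048

σ(2706) = 6048


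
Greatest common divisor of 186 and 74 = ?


186 = 2 * 74 + 38
74 = 1 * 38 + 36
38 = 1 * 36 + 2
36 = 18 * 2 + 0
GCD = 2


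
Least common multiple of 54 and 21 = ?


GCD(54, 21) = 3
LCM = 54*21/3 = 1134/3 = 378

LCM = 378


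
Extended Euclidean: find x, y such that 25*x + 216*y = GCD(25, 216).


Tabular extended Euclidean (each row: r = 25*s + 216*t):
r=25, s=1, t=0
r=216, s=0, t=1
q=0: r=25, s=1, t=0   [25*(1) + 216*(0) = 25]
q=8: r=16, s=-8, t=1   [25*(-8) + 216*(1) = 16]
q=1: r=9, s=9, t=-1   [25*(9) + 216*(-1) = 9]
q=1: r=7, s=-17, t=2   [25*(-17) + 216*(2) = 7]
q=1: r=2, s=26, t=-3   [25*(26) + 216*(-3) = 2]
q=3: r=1, s=-95, t=11   [25*(-95) + 216*(11) = 1]
q=2: r=0, s=216, t=-25   [25*(216) + 216*(-25) = 0]
GCD = 1; from the row with r=1: x=-95, y=11
Check: 25*(-95) + 216*(11) = -2375 + 2376 = 1

GCD = 1, x = -95, y = 11


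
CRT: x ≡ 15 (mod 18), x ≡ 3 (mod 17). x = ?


M = 18*17 = 306
M1 = M/18 = 17, M2 = M/17 = 18
M1^(-1) mod 18 = 17, M2^(-1) mod 17 = 1
x = 15*17*17 + 3*18*1 = 4389
4389 mod 306 = 105
Check: 105 mod 18 = 15 ✓, 105 mod 17 = 3 ✓

x ≡ 105 (mod 306)


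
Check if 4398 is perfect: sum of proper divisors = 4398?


Proper divisors of 4398: 1, 2, 3, 6, 733, 1466, 2199
Sum = 1 + 2 + 3 + 6 + 733 + 1466 + 2199 = 4410

No, 4398 is not perfect (4410 ≠ 4398)


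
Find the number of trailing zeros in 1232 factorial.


floor(1232/5) = 246
floor(1232/25) = 49
floor(1232/125) = 9
floor(1232/625) = 1
Total = 305

305 trailing zeros


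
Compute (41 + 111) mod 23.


41 + 111 = 152
152 mod 23 = 14


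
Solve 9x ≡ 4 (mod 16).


GCD(9, 16) = 1, unique solution
a^(-1) mod 16 = 9
x = 9 * 4 mod 16 = 4

x ≡ 4 (mod 16)


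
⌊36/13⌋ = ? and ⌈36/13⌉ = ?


36/13 = 2.7692
floor = 2
ceil = 3

floor = 2, ceil = 3


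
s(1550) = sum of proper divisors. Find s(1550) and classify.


Proper divisors: 1, 2, 5, 10, 25, 31, 50, 62, 155, 310, 775
Sum = 1 + 2 + 5 + 10 + 25 + 31 + 50 + 62 + 155 + 310 + 775 = 1426
1426 < 1550 → deficient

s(1550) = 1426 (deficient)


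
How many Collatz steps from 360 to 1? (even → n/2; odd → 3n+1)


360 → 180 → 90 → 45 → 136 → 68 → 34 → 17 → 52 → 26 → 13 → 40 → 20 → 10 → 5 → 16 → 8 → 4 → 2 → 1
Total steps = 19

19 steps


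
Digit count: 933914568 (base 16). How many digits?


933914568 in base 16 = 37AA67C8
Number of digits = 8

8 digits (base 16)


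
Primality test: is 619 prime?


Check divisors up to sqrt(619) = 24.8797
No divisors found.
619 is prime.

Yes, 619 is prime


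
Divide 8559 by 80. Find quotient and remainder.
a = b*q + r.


8559 = 80 * 106 + 79
Check: 8480 + 79 = 8559

q = 106, r = 79


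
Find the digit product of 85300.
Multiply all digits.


8 × 5 × 3 × 0 × 0 = 0


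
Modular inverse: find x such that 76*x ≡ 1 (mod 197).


Use the extended Euclidean algorithm on (197, 76); each row r = 197*s + 76*t:
r=197, s=1, t=0
r=76, s=0, t=1
q=2: r=45, s=1, t=-2   [197*(1) + 76*(-2) = 45]
q=1: r=31, s=-1, t=3   [197*(-1) + 76*(3) = 31]
q=1: r=14, s=2, t=-5   [197*(2) + 76*(-5) = 14]
q=2: r=3, s=-5, t=13   [197*(-5) + 76*(13) = 3]
q=4: r=2, s=22, t=-57   [197*(22) + 76*(-57) = 2]
q=1: r=1, s=-27, t=70   [197*(-27) + 76*(70) = 1]
q=2: r=0, s=76, t=-197   [197*(76) + 76*(-197) = 0]
GCD = 1 with t = 70, so 76*(70) ≡ 1 (mod 197)
Inverse = 70 mod 197 = 70
Check: 76 * 70 = 5320 ≡ 1 (mod 197)

76^(-1) ≡ 70 (mod 197)


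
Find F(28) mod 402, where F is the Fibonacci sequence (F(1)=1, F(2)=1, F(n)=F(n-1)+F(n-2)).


F(k) mod 402 for k=1..28:
1, 1, 2, 3, 5, 8, 13, 21, 34, 55, 89, 144, 233, 377, 208, 183, 391, 172, 161, 333, 92, 23, 115, 138, 253, 391, 242, 231
F(28) mod 402 = 231


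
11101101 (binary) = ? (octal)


11101101 (base 2) = 237 (decimal)
237 (decimal) = 355 (base 8)


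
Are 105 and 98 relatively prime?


Euclidean algorithm:
105 = 1 * 98 + 7
98 = 14 * 7 + 0
GCD(105, 98) = 7

No, not coprime (GCD = 7)


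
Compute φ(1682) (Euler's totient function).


1682 = 2 × 29^2
Prime factors: 2, 29
φ(1682) = 1682 × (1-1/2) × (1-1/29)
= 1682 × 1/2 × 28/29 = 812

φ(1682) = 812


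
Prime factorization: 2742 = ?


2742 / 2 = 1371
1371 / 3 = 457
457 / 457 = 1
2742 = 2 × 3 × 457


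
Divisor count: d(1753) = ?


1753 = 1753^1
d(1753) = (1+1) = 2

2 divisors


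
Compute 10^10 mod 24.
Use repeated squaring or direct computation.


10^1 mod 24 = 10
10^2 mod 24 = 4
10^3 mod 24 = 16
10^4 mod 24 = 16
10^5 mod 24 = 16
10^6 mod 24 = 16
10^7 mod 24 = 16
10^8 mod 24 = 16
10^9 mod 24 = 16
10^10 mod 24 = 16


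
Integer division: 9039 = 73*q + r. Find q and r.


9039 = 73 * 123 + 60
Check: 8979 + 60 = 9039

q = 123, r = 60


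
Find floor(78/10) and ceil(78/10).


78/10 = 7.8000
floor = 7
ceil = 8

floor = 7, ceil = 8


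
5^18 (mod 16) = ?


5^1 mod 16 = 5
5^2 mod 16 = 9
5^3 mod 16 = 13
5^4 mod 16 = 1
5^5 mod 16 = 5
5^6 mod 16 = 9
5^7 mod 16 = 13
5^8 mod 16 = 1
5^9 mod 16 = 5
5^10 mod 16 = 9
5^11 mod 16 = 13
5^12 mod 16 = 1
5^13 mod 16 = 5
5^14 mod 16 = 9
5^15 mod 16 = 13
5^16 mod 16 = 1
5^17 mod 16 = 5
5^18 mod 16 = 9


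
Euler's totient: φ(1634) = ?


1634 = 2 × 19 × 43
Prime factors: 2, 19, 43
φ(1634) = 1634 × (1-1/2) × (1-1/19) × (1-1/43)
= 1634 × 1/2 × 18/19 × 42/43 = 756

φ(1634) = 756


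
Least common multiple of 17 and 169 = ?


GCD(17, 169) = 1
LCM = 17*169/1 = 2873/1 = 2873

LCM = 2873


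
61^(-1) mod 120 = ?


Use the extended Euclidean algorithm on (120, 61); each row r = 120*s + 61*t:
r=120, s=1, t=0
r=61, s=0, t=1
q=1: r=59, s=1, t=-1   [120*(1) + 61*(-1) = 59]
q=1: r=2, s=-1, t=2   [120*(-1) + 61*(2) = 2]
q=29: r=1, s=30, t=-59   [120*(30) + 61*(-59) = 1]
q=2: r=0, s=-61, t=120   [120*(-61) + 61*(120) = 0]
GCD = 1 with t = -59, so 61*(-59) ≡ 1 (mod 120)
Inverse = -59 mod 120 = 61
Check: 61 * 61 = 3721 ≡ 1 (mod 120)

61^(-1) ≡ 61 (mod 120)


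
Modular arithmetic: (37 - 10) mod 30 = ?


37 - 10 = 27
27 mod 30 = 27


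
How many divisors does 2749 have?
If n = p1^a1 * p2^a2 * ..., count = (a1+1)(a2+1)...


2749 = 2749^1
d(2749) = (1+1) = 2

2 divisors


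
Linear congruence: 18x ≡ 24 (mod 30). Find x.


GCD(18, 30) = 6 divides 24
Divide: 3x ≡ 4 (mod 5)
x ≡ 3 (mod 5)


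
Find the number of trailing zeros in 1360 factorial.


floor(1360/5) = 272
floor(1360/25) = 54
floor(1360/125) = 10
floor(1360/625) = 2
Total = 338

338 trailing zeros


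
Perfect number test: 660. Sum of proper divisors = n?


Proper divisors of 660: 1, 2, 3, 4, 5, 6, 10, 11, 12, 15, 20, 22, 30, 33, 44, 55, 60, 66, 110, 132, 165, 220, 330
Sum = 1 + 2 + 3 + 4 + 5 + 6 + 10 + 11 + 12 + 15 + 20 + 22 + 30 + 33 + 44 + 55 + 60 + 66 + 110 + 132 + 165 + 220 + 330 = 1356

No, 660 is not perfect (1356 ≠ 660)


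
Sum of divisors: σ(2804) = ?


Divisors of 2804: 1, 2, 4, 701, 1402, 2804
Sum = 1 + 2 + 4 + 701 + 1402 + 2804 = 4914

σ(2804) = 4914


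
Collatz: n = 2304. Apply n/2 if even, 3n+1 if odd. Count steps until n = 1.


2304 → 1152 → 576 → 288 → 144 → 72 → 36 → 18 → 9 → 28 → 14 → 7 → 22 → 11 → 34 → 17 → 52 → 26 → 13 → 40 → 20 → 10 → 5 → 16 → 8 → 4 → 2 → 1
Total steps = 27

27 steps


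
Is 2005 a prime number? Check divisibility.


2005 / 5 = 401 (exact division)
2005 is NOT prime.

No, 2005 is not prime


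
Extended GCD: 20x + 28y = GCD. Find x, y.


Tabular extended Euclidean (each row: r = 20*s + 28*t):
r=20, s=1, t=0
r=28, s=0, t=1
q=0: r=20, s=1, t=0   [20*(1) + 28*(0) = 20]
q=1: r=8, s=-1, t=1   [20*(-1) + 28*(1) = 8]
q=2: r=4, s=3, t=-2   [20*(3) + 28*(-2) = 4]
q=2: r=0, s=-7, t=5   [20*(-7) + 28*(5) = 0]
GCD = 4; from the row with r=4: x=3, y=-2
Check: 20*(3) + 28*(-2) = 60 - 56 = 4

GCD = 4, x = 3, y = -2


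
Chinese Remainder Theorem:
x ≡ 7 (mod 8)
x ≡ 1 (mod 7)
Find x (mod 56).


M = 8*7 = 56
M1 = M/8 = 7, M2 = M/7 = 8
M1^(-1) mod 8 = 7, M2^(-1) mod 7 = 1
x = 7*7*7 + 1*8*1 = 351
351 mod 56 = 15
Check: 15 mod 8 = 7 ✓, 15 mod 7 = 1 ✓

x ≡ 15 (mod 56)


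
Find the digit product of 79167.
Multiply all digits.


7 × 9 × 1 × 6 × 7 = 2646


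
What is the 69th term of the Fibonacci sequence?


Sequence: 1, 1, 2, 3, 5, 8, 13, 21, 34, 55, 89, 144, 233, 377, 610, 987, 1597, 2584, 4181, 6765, 10946, 17711, 28657, 46368, 75025, 121393, 196418, 317811, 514229, 832040, 1346269, 2178309, 3524578, 5702887, 9227465, 14930352, 24157817, 39088169, 63245986, 102334155, 165580141, 267914296, 433494437, 701408733, 1134903170, 1836311903, 2971215073, 4807526976, 7778742049, 12586269025, 20365011074, 32951280099, 53316291173, 86267571272, 139583862445, 225851433717, 365435296162, 591286729879, 956722026041, 1548008755920, 2504730781961, 4052739537881, 6557470319842, 10610209857723, 17167680177565, 27777890035288, 44945570212853, 72723460248141, 117669030460994
F(69) = 117669030460994


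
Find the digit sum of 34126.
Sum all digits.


3 + 4 + 1 + 2 + 6 = 16


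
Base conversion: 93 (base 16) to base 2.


93 (base 16) = 147 (decimal)
147 (decimal) = 10010011 (base 2)


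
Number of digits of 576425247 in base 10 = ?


576425247 has 9 digits in base 10
floor(log10(576425247)) + 1 = floor(8.7607) + 1 = 9

9 digits (base 10)


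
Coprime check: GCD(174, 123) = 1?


Euclidean algorithm:
174 = 1 * 123 + 51
123 = 2 * 51 + 21
51 = 2 * 21 + 9
21 = 2 * 9 + 3
9 = 3 * 3 + 0
GCD(174, 123) = 3

No, not coprime (GCD = 3)


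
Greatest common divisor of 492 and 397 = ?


492 = 1 * 397 + 95
397 = 4 * 95 + 17
95 = 5 * 17 + 10
17 = 1 * 10 + 7
10 = 1 * 7 + 3
7 = 2 * 3 + 1
3 = 3 * 1 + 0
GCD = 1


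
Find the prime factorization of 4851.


4851 / 3 = 1617
1617 / 3 = 539
539 / 7 = 77
77 / 7 = 11
11 / 11 = 1
4851 = 3^2 × 7^2 × 11


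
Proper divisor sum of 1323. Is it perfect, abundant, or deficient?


Proper divisors: 1, 3, 7, 9, 21, 27, 49, 63, 147, 189, 441
Sum = 1 + 3 + 7 + 9 + 21 + 27 + 49 + 63 + 147 + 189 + 441 = 957
957 < 1323 → deficient

s(1323) = 957 (deficient)


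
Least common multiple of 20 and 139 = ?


GCD(20, 139) = 1
LCM = 20*139/1 = 2780/1 = 2780

LCM = 2780


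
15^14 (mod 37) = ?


15^1 mod 37 = 15
15^2 mod 37 = 3
15^3 mod 37 = 8
15^4 mod 37 = 9
15^5 mod 37 = 24
15^6 mod 37 = 27
15^7 mod 37 = 35
15^8 mod 37 = 7
15^9 mod 37 = 31
15^10 mod 37 = 21
15^11 mod 37 = 19
15^12 mod 37 = 26
15^13 mod 37 = 20
15^14 mod 37 = 4


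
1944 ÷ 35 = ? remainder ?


1944 = 35 * 55 + 19
Check: 1925 + 19 = 1944

q = 55, r = 19


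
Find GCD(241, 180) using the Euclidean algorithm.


241 = 1 * 180 + 61
180 = 2 * 61 + 58
61 = 1 * 58 + 3
58 = 19 * 3 + 1
3 = 3 * 1 + 0
GCD = 1


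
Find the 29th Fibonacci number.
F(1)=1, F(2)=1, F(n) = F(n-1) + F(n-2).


Sequence: 1, 1, 2, 3, 5, 8, 13, 21, 34, 55, 89, 144, 233, 377, 610, 987, 1597, 2584, 4181, 6765, 10946, 17711, 28657, 46368, 75025, 121393, 196418, 317811, 514229
F(29) = 514229


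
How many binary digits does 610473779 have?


610473779 in base 2 = 100100011000110001011100110011
Number of digits = 30

30 digits (base 2)


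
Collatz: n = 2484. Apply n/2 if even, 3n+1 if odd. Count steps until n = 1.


2484 → 1242 → 621 → 1864 → 932 → 466 → 233 → 700 → 350 → 175 → 526 → 263 → 790 → 395 → 1186 → 593 → 1780 → 890 → 445 → 1336 → 668 → 334 → 167 → 502 → 251 → 754 → 377 → 1132 → 566 → 283 → 850 → 425 → 1276 → 638 → 319 → 958 → 479 → 1438 → 719 → 2158 → 1079 → 3238 → 1619 → 4858 → 2429 → 7288 → 3644 → 1822 → 911 → 2734 → 1367 → 4102 → 2051 → 6154 → 3077 → 9232 → 4616 → 2308 → 1154 → 577 → 1732 → 866 → 433 → 1300 → 650 → 325 → 976 → 488 → 244 → 122 → 61 → 184 → 92 → 46 → 23 → 70 → 35 → 106 → 53 → 160 → 80 → 40 → 20 → 10 → 5 → 16 → 8 → 4 → 2 → 1
Total steps = 89

89 steps


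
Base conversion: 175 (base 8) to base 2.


175 (base 8) = 125 (decimal)
125 (decimal) = 1111101 (base 2)


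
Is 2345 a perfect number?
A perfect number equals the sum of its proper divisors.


Proper divisors of 2345: 1, 5, 7, 35, 67, 335, 469
Sum = 1 + 5 + 7 + 35 + 67 + 335 + 469 = 919

No, 2345 is not perfect (919 ≠ 2345)
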